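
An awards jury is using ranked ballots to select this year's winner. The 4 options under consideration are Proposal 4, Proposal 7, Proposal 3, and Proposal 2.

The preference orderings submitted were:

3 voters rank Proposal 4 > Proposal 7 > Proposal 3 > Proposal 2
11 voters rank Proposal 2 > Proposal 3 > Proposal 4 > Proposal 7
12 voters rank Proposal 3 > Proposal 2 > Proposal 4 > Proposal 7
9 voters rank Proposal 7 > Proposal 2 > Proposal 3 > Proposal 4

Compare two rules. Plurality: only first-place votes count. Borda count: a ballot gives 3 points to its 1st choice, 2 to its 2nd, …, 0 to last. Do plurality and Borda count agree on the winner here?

Plurality first-place counts: Proposal 4 3, Proposal 7 9, Proposal 3 12, Proposal 2 11 → Proposal 3.
Borda totals: Proposal 4 32, Proposal 7 33, Proposal 3 70, Proposal 2 75 → Proposal 2.
The two rules disagree: plurality picks Proposal 3, Borda picks Proposal 2.

No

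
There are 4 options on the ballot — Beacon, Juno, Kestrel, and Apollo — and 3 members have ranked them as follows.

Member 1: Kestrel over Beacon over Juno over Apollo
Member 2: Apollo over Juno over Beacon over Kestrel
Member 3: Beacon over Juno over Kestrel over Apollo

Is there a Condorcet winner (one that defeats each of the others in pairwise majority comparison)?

Yes

Head-to-head results (3 voters total):
Beacon vs Juno: Beacon wins 2–1.
Beacon vs Kestrel: Beacon wins 2–1.
Beacon vs Apollo: Beacon wins 2–1.
Juno vs Kestrel: Juno wins 2–1.
Juno vs Apollo: Juno wins 2–1.
Kestrel vs Apollo: Kestrel wins 2–1.
Beacon beats each rival — Juno (2–1), Kestrel (2–1), Apollo (2–1) — so Beacon is the Condorcet winner.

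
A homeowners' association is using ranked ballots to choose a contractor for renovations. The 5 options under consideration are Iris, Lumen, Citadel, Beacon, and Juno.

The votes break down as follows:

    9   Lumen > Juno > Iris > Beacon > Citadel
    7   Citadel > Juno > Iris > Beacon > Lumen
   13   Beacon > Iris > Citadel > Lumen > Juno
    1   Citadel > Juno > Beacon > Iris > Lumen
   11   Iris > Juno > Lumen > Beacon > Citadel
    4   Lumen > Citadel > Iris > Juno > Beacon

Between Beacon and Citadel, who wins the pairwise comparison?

Ballots ranking Beacon above Citadel: 9+13+11 = 33.
Ballots ranking Citadel above Beacon: 7+1+4 = 12.
Beacon wins the head-to-head, 33–12.

Beacon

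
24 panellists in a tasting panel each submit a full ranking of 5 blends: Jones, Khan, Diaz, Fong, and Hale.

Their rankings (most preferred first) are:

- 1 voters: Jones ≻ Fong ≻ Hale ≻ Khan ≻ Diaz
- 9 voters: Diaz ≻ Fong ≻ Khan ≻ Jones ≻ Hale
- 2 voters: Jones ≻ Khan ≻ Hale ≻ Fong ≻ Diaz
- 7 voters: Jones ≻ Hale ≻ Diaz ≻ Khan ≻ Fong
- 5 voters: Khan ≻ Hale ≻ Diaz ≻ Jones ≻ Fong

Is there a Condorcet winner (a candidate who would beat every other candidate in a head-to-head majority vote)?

No

Head-to-head results (24 voters total):
Jones vs Khan: Khan wins 14–10.
Jones vs Diaz: Diaz wins 14–10.
Jones vs Fong: Jones wins 15–9.
Jones vs Hale: Jones wins 19–5.
Khan vs Diaz: Diaz wins 16–8.
Khan vs Fong: Khan wins 14–10.
Khan vs Hale: Khan wins 16–8.
Diaz vs Fong: Diaz wins 21–3.
Diaz vs Hale: Hale wins 15–9.
Fong vs Hale: Hale wins 14–10.
No candidate beats all others: Jones beats Hale beats Diaz beats Jones, a majority cycle.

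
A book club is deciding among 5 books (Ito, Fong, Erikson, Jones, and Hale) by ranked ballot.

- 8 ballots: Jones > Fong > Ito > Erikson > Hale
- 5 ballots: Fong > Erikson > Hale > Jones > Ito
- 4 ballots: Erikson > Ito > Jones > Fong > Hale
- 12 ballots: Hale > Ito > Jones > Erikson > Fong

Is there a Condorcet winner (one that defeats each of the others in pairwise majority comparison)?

No

Head-to-head results (29 voters total):
Ito vs Fong: Ito wins 16–13.
Ito vs Erikson: Ito wins 20–9.
Ito vs Jones: Ito wins 16–13.
Ito vs Hale: Hale wins 17–12.
Fong vs Erikson: Erikson wins 16–13.
Fong vs Jones: Jones wins 24–5.
Fong vs Hale: Fong wins 17–12.
Erikson vs Jones: Jones wins 20–9.
Erikson vs Hale: Erikson wins 17–12.
Jones vs Hale: Hale wins 17–12.
No candidate beats all others: Ito beats Fong beats Hale beats Ito, a majority cycle.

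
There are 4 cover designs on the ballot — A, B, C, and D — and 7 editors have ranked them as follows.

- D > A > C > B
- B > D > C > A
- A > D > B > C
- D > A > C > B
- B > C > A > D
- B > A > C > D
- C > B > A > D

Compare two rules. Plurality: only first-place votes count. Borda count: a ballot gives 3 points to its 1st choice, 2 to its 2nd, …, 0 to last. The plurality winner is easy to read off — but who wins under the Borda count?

B

Plurality first-place counts: A 1, B 3, C 1, D 2 → B.
Borda totals: A 11, B 12, C 9, D 10 → B.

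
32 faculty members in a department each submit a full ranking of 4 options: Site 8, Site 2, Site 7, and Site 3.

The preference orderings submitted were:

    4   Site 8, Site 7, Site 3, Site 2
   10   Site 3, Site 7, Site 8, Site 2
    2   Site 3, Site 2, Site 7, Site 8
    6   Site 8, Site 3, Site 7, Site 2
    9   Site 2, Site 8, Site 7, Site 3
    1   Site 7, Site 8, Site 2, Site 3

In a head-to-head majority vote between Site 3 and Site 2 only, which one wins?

Site 3

Ballots ranking Site 3 above Site 2: 4+10+2+6 = 22.
Ballots ranking Site 2 above Site 3: 9+1 = 10.
Site 3 wins the head-to-head, 22–10.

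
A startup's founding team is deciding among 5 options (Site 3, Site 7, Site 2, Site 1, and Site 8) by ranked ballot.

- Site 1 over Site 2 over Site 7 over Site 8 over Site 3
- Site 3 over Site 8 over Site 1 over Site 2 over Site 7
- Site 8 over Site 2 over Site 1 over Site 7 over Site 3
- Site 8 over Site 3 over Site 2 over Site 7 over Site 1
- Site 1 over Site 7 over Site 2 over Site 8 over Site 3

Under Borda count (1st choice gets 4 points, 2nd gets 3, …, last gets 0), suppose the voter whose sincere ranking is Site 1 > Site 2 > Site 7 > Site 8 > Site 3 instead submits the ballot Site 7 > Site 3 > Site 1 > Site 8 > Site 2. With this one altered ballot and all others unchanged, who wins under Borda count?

Borda totals with the altered ballot: Site 3 10, Site 7 9, Site 2 8, Site 1 10, Site 8 13.
The winner is unchanged: still Site 8.

Site 8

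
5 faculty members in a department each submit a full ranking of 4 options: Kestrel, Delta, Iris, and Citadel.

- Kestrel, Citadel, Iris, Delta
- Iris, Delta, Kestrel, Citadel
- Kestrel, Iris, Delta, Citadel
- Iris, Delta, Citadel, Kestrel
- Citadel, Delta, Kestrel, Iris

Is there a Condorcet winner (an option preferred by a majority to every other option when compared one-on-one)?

No

Head-to-head results (5 voters total):
Kestrel vs Delta: Delta wins 3–2.
Kestrel vs Iris: Kestrel wins 3–2.
Kestrel vs Citadel: Kestrel wins 3–2.
Delta vs Iris: Iris wins 4–1.
Delta vs Citadel: Delta wins 3–2.
Iris vs Citadel: Iris wins 3–2.
No candidate beats all others: Kestrel beats Iris beats Delta beats Kestrel, a majority cycle.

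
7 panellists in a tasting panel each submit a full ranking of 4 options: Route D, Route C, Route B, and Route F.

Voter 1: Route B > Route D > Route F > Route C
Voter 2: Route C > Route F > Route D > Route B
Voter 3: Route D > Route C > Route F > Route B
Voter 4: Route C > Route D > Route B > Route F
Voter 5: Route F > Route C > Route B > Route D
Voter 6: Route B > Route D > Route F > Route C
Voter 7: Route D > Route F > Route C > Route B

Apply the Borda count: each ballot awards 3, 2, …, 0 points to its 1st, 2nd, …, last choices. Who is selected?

Borda scores:
  Route D: 2 + 1 + 3 + 2 + 0 + 2 + 3 = 13
  Route C: 0 + 3 + 2 + 3 + 2 + 0 + 1 = 11
  Route B: 3 + 0 + 0 + 1 + 1 + 3 + 0 = 8
  Route F: 1 + 2 + 1 + 0 + 3 + 1 + 2 = 10
Route D has the highest total.

Route D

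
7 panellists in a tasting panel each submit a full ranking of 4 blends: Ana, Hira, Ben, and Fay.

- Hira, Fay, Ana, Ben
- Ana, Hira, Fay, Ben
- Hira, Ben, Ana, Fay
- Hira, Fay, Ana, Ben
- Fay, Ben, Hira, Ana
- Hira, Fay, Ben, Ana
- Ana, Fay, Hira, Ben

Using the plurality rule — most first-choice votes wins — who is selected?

Hira

First-place vote totals:
  Ana: 2
  Hira: 4
  Ben: 0
  Fay: 1
Hira has the most first-place votes.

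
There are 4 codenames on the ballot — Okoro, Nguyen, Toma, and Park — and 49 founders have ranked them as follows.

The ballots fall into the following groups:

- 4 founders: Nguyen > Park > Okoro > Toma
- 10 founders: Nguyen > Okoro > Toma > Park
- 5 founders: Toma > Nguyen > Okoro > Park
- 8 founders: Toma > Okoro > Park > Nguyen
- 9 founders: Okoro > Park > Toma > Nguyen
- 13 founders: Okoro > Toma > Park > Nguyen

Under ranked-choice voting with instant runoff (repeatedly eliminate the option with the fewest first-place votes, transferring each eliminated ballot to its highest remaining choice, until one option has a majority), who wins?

Round 1: Okoro 22, Nguyen 14, Toma 13, Park 0. Park has the fewest and is eliminated.
Round 2: Okoro 22, Nguyen 14, Toma 13. Toma has the fewest and is eliminated.
Round 3: Okoro 30, Nguyen 19. Okoro has a majority.

Okoro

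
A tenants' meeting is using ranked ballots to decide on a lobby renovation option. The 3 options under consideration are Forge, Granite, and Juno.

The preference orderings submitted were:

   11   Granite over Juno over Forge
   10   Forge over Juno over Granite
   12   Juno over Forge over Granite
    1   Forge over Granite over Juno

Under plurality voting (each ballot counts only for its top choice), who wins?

Juno

First-place vote totals:
  Forge: 11
  Granite: 11
  Juno: 12
Juno has the most first-place votes.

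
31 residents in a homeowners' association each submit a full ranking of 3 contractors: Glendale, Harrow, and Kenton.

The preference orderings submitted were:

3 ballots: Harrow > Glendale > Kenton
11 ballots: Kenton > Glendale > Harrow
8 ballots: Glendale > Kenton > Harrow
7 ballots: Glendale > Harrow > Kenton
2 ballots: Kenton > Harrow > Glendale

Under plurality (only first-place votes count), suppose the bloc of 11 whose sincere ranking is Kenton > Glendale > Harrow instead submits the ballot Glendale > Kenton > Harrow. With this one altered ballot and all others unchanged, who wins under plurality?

Glendale

First-place totals with the altered ballot: Glendale 26, Harrow 3, Kenton 2.
The winner is unchanged: still Glendale.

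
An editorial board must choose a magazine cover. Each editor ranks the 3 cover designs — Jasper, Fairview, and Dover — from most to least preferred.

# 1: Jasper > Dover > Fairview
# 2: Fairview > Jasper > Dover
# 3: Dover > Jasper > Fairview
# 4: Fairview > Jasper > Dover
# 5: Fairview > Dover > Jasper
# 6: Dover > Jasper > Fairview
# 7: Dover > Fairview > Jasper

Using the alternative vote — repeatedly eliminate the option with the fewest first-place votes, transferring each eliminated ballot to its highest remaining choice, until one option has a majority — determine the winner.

Dover

Round 1: Fairview 3, Dover 3, Jasper 1. Jasper has the fewest and is eliminated.
Round 2: Dover 4, Fairview 3. Dover has a majority.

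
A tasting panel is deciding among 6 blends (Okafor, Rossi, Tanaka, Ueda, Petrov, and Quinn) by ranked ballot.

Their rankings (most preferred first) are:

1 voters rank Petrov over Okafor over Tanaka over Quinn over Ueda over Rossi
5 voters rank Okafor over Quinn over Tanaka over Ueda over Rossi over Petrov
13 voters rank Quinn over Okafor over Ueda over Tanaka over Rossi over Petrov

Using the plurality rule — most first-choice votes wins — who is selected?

First-place vote totals:
  Okafor: 5
  Rossi: 0
  Tanaka: 0
  Ueda: 0
  Petrov: 1
  Quinn: 13
Quinn has the most first-place votes.

Quinn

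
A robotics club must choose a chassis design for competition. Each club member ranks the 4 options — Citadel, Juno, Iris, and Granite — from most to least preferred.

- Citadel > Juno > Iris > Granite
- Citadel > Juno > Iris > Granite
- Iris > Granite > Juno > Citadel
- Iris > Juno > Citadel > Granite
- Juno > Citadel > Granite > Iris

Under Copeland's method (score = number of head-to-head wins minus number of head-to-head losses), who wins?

Pairwise results:
  Citadel vs Juno: Juno wins 3–2.
  Citadel vs Iris: Citadel wins 3–2.
  Citadel vs Granite: Citadel wins 4–1.
  Juno vs Iris: Juno wins 3–2.
  Juno vs Granite: Juno wins 4–1.
  Iris vs Granite: Iris wins 4–1.
Copeland scores (wins − losses):
  Citadel: 2 − 1 = 1
  Juno: 3 − 0 = 3
  Iris: 1 − 2 = -1
  Granite: 0 − 3 = -3
Juno has the best Copeland score.

Juno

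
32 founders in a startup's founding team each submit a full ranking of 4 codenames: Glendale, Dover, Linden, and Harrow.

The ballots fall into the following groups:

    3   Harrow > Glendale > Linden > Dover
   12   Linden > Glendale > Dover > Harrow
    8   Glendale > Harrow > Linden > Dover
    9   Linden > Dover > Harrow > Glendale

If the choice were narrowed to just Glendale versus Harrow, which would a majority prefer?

Ballots ranking Glendale above Harrow: 12+8 = 20.
Ballots ranking Harrow above Glendale: 3+9 = 12.
Glendale wins the head-to-head, 20–12.

Glendale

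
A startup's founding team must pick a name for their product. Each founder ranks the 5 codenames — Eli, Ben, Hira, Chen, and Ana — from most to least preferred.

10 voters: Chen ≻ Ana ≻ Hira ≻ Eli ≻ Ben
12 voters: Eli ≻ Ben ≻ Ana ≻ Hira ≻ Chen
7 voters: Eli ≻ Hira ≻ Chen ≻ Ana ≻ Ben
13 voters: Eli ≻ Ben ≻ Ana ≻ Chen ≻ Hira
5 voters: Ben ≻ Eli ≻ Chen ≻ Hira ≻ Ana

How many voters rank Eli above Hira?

37

Ballots ranking Eli above Hira: 12+7+13+5 = 37.
Ballots ranking Hira above Eli: 10.
So 37 of 47 voters prefer Eli to Hira.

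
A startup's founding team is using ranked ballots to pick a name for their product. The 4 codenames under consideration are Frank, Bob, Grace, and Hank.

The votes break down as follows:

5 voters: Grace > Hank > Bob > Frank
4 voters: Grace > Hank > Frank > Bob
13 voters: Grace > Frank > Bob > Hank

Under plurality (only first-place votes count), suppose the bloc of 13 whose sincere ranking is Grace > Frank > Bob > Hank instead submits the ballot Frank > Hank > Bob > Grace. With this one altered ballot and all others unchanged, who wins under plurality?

First-place totals with the altered ballot: Frank 13, Bob 0, Grace 9, Hank 0.
The switch changes the winner from Grace to Frank.

Frank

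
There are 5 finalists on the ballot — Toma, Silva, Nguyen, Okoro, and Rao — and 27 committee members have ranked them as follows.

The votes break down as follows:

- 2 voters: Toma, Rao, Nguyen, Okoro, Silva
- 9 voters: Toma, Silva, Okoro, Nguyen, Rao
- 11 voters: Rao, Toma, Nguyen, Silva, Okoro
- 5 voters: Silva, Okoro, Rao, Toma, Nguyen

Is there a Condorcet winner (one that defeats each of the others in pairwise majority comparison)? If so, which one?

No Condorcet winner

Head-to-head results (27 voters total):
Toma vs Silva: Toma wins 22–5.
Toma vs Nguyen: Toma wins 27–0.
Toma vs Okoro: Toma wins 22–5.
Toma vs Rao: Rao wins 16–11.
Silva vs Nguyen: Silva wins 14–13.
Silva vs Okoro: Silva wins 25–2.
Silva vs Rao: Silva wins 14–13.
Nguyen vs Okoro: Okoro wins 14–13.
Nguyen vs Rao: Rao wins 18–9.
Okoro vs Rao: Okoro wins 14–13.
No candidate beats all others: Toma beats Silva beats Rao beats Toma, a majority cycle.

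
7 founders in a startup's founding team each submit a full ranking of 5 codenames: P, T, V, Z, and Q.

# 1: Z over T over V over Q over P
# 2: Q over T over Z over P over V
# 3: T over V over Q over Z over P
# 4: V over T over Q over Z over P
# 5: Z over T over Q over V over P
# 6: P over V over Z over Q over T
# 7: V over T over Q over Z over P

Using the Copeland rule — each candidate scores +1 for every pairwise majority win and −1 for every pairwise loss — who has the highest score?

T

Pairwise results:
  P vs T: T wins 6–1.
  P vs V: V wins 5–2.
  P vs Z: Z wins 6–1.
  P vs Q: Q wins 6–1.
  T vs V: T wins 4–3.
  T vs Z: T wins 4–3.
  T vs Q: T wins 5–2.
  V vs Z: V wins 4–3.
  V vs Q: V wins 5–2.
  Z vs Q: Q wins 4–3.
Copeland scores (wins − losses):
  P: 0 − 4 = -4
  T: 4 − 0 = 4
  V: 3 − 1 = 2
  Z: 1 − 3 = -2
  Q: 2 − 2 = 0
T has the best Copeland score.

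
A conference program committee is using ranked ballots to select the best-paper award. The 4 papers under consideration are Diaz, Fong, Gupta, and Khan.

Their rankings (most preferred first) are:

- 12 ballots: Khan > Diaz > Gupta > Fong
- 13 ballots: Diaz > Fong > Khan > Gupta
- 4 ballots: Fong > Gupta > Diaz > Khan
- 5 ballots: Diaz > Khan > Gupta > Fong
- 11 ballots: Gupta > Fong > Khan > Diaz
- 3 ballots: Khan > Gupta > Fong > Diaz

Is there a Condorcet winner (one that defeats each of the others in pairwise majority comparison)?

No

Head-to-head results (48 voters total):
Diaz vs Fong: Diaz wins 30–18.
Diaz vs Gupta: Diaz wins 30–18.
Diaz vs Khan: Khan wins 26–22.
Fong vs Gupta: Gupta wins 31–17.
Fong vs Khan: Fong wins 28–20.
Gupta vs Khan: Khan wins 33–15.
No candidate beats all others: Diaz beats Fong beats Khan beats Diaz, a majority cycle.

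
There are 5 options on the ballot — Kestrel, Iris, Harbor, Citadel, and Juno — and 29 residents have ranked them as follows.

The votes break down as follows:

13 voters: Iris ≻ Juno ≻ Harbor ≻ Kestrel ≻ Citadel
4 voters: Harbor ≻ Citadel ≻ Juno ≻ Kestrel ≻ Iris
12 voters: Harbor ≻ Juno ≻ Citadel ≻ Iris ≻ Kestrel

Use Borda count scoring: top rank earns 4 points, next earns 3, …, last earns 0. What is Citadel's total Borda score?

36

Borda scores:
  Kestrel: 13·1 + 4·1 + 12·0 = 17
  Iris: 13·4 + 4·0 + 12·1 = 64
  Harbor: 13·2 + 4·4 + 12·4 = 90
  Citadel: 13·0 + 4·3 + 12·2 = 36
  Juno: 13·3 + 4·2 + 12·3 = 83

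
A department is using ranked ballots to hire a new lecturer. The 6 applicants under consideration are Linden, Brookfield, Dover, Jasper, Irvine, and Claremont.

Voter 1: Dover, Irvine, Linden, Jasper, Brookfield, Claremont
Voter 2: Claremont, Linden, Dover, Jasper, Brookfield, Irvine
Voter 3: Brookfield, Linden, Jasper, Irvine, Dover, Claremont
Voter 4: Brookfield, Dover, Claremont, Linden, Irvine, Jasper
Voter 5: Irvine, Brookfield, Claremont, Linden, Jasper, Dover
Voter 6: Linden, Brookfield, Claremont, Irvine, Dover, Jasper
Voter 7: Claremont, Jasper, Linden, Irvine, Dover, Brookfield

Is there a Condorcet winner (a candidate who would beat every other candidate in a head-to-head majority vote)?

Head-to-head results (7 voters total):
Linden vs Brookfield: Linden wins 4–3.
Linden vs Dover: Linden wins 5–2.
Linden vs Jasper: Linden wins 6–1.
Linden vs Irvine: Linden wins 5–2.
Linden vs Claremont: Claremont wins 4–3.
Brookfield vs Dover: Brookfield wins 4–3.
Brookfield vs Jasper: Brookfield wins 4–3.
Brookfield vs Irvine: Brookfield wins 4–3.
Brookfield vs Claremont: Brookfield wins 5–2.
Dover vs Jasper: Dover wins 4–3.
Dover vs Irvine: Irvine wins 4–3.
Dover vs Claremont: Claremont wins 4–3.
Jasper vs Irvine: Irvine wins 4–3.
Jasper vs Claremont: Claremont wins 5–2.
Irvine vs Claremont: Claremont wins 4–3.
No candidate beats all others: Linden beats Brookfield beats Claremont beats Linden, a majority cycle.

No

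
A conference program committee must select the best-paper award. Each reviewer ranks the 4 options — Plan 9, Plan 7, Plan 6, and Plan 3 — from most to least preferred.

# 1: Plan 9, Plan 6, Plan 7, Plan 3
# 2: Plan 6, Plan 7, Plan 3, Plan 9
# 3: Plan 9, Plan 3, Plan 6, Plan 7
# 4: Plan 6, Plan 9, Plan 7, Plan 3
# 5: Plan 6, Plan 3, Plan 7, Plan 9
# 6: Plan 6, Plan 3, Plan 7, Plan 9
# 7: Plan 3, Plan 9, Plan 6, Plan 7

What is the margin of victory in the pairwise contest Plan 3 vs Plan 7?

Ballots ranking Plan 3 above Plan 7: 4.
Ballots ranking Plan 7 above Plan 3: 3.
Plan 3 wins 4–3, a margin of 1.

1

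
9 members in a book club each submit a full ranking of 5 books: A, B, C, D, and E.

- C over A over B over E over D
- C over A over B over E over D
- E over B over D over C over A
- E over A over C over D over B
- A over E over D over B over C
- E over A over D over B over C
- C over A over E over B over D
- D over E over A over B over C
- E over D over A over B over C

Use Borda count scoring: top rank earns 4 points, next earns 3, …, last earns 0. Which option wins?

Borda scores:
  A: 3 + 3 + 0 + 3 + 4 + 3 + 3 + 2 + 2 = 23
  B: 2 + 2 + 3 + 0 + 1 + 1 + 1 + 1 + 1 = 12
  C: 4 + 4 + 1 + 2 + 0 + 0 + 4 + 0 + 0 = 15
  D: 0 + 0 + 2 + 1 + 2 + 2 + 0 + 4 + 3 = 14
  E: 1 + 1 + 4 + 4 + 3 + 4 + 2 + 3 + 4 = 26
E has the highest total.

E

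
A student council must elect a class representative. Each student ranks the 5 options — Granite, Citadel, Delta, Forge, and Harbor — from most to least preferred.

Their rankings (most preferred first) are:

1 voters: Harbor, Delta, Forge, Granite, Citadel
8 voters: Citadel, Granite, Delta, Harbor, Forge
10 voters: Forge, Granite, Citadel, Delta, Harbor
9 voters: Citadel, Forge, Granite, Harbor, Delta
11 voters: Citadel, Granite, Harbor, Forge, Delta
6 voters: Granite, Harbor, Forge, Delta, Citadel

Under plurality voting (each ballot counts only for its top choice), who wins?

First-place vote totals:
  Granite: 6
  Citadel: 28
  Delta: 0
  Forge: 10
  Harbor: 1
Citadel has the most first-place votes.

Citadel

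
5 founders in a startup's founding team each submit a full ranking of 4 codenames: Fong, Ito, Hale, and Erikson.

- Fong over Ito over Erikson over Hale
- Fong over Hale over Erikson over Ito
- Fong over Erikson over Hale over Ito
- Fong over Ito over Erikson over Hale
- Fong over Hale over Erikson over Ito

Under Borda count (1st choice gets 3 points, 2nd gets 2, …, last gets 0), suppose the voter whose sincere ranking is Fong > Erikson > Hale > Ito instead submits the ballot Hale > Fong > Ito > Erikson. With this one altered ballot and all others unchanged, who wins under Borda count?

Borda totals with the altered ballot: Fong 14, Ito 5, Hale 7, Erikson 4.
The winner is unchanged: still Fong.

Fong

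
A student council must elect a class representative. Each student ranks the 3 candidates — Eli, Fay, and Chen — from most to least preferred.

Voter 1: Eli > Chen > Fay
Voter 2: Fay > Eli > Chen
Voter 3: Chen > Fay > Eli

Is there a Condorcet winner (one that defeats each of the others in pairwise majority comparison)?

No

Head-to-head results (3 voters total):
Eli vs Fay: Fay wins 2–1.
Eli vs Chen: Eli wins 2–1.
Fay vs Chen: Chen wins 2–1.
No candidate beats all others: Eli beats Chen beats Fay beats Eli, a majority cycle.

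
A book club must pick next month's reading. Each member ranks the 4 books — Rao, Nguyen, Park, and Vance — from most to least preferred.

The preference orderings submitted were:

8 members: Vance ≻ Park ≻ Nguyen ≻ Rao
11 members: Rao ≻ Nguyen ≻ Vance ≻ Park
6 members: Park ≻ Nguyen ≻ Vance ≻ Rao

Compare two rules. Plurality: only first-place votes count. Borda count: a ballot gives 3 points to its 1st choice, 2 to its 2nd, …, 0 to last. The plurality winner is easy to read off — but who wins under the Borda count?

Nguyen

Plurality first-place counts: Rao 11, Nguyen 0, Park 6, Vance 8 → Rao.
Borda totals: Rao 33, Nguyen 42, Park 34, Vance 41 → Nguyen.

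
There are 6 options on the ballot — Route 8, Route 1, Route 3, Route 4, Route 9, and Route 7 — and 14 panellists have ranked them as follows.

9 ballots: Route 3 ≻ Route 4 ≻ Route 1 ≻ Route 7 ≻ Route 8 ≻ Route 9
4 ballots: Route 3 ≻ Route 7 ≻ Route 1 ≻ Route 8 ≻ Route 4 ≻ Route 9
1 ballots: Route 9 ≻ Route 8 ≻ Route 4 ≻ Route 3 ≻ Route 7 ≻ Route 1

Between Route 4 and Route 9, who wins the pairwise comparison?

Ballots ranking Route 4 above Route 9: 9+4 = 13.
Ballots ranking Route 9 above Route 4: 1.
Route 4 wins the head-to-head, 13–1.

Route 4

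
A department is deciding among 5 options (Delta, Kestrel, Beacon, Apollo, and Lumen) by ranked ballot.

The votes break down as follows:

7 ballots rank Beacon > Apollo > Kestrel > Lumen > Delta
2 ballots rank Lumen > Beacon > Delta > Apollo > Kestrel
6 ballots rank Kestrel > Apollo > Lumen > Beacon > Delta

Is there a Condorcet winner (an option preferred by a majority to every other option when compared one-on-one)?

No

Head-to-head results (15 voters total):
Delta vs Kestrel: Kestrel wins 13–2.
Delta vs Beacon: Beacon wins 15–0.
Delta vs Apollo: Apollo wins 13–2.
Delta vs Lumen: Lumen wins 15–0.
Kestrel vs Beacon: Beacon wins 9–6.
Kestrel vs Apollo: Apollo wins 9–6.
Kestrel vs Lumen: Kestrel wins 13–2.
Beacon vs Apollo: Beacon wins 9–6.
Beacon vs Lumen: Lumen wins 8–7.
Apollo vs Lumen: Apollo wins 13–2.
No candidate beats all others: Kestrel beats Lumen beats Beacon beats Kestrel, a majority cycle.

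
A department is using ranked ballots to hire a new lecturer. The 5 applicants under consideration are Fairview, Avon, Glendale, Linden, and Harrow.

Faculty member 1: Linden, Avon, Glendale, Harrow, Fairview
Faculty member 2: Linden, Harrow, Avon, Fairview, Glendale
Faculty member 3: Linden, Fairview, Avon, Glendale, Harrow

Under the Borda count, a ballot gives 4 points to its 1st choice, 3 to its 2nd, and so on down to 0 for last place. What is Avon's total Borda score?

Borda scores:
  Fairview: 0 + 1 + 3 = 4
  Avon: 3 + 2 + 2 = 7
  Glendale: 2 + 0 + 1 = 3
  Linden: 4 + 4 + 4 = 12
  Harrow: 1 + 3 + 0 = 4

7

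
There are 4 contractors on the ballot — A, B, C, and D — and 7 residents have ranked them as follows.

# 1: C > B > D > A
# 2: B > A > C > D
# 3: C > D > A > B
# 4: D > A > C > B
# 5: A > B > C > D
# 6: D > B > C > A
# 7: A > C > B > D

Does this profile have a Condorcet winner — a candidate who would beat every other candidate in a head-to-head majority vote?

Head-to-head results (7 voters total):
A vs B: A wins 4–3.
A vs C: A wins 4–3.
A vs D: D wins 4–3.
B vs C: C wins 4–3.
B vs D: B wins 4–3.
C vs D: C wins 5–2.
No candidate beats all others: A beats B beats D beats A, a majority cycle.

No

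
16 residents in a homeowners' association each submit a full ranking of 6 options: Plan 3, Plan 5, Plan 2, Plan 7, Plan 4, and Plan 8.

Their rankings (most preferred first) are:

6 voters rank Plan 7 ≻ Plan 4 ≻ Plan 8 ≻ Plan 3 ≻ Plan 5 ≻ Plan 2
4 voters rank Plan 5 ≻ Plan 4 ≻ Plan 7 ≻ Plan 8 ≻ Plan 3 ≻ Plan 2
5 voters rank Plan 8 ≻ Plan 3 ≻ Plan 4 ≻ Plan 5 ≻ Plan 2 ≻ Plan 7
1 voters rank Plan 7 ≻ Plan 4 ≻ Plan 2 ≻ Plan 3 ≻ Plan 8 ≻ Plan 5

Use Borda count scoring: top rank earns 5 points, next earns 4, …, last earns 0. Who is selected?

Borda scores:
  Plan 3: 6·2 + 4·1 + 5·4 + 2 = 38
  Plan 5: 6·1 + 4·5 + 5·2 + 0 = 36
  Plan 2: 6·0 + 4·0 + 5·1 + 3 = 8
  Plan 7: 6·5 + 4·3 + 5·0 + 5 = 47
  Plan 4: 6·4 + 4·4 + 5·3 + 4 = 59
  Plan 8: 6·3 + 4·2 + 5·5 + 1 = 52
Plan 4 has the highest total.

Plan 4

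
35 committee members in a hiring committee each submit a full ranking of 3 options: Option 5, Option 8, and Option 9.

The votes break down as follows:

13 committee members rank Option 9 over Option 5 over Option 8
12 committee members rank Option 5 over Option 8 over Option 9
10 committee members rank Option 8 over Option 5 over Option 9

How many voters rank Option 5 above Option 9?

Ballots ranking Option 5 above Option 9: 12+10 = 22.
Ballots ranking Option 9 above Option 5: 13.
So 22 of 35 voters prefer Option 5 to Option 9.

22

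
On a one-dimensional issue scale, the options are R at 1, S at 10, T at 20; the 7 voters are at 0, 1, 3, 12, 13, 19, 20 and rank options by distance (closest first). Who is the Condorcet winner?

S

With single-peaked preferences on a line, the Condorcet winner is the candidate closest to the median voter.
The median voter (position 12) is closest to S at 10.
Check: S vs T — voters closer to S: 5 of 7.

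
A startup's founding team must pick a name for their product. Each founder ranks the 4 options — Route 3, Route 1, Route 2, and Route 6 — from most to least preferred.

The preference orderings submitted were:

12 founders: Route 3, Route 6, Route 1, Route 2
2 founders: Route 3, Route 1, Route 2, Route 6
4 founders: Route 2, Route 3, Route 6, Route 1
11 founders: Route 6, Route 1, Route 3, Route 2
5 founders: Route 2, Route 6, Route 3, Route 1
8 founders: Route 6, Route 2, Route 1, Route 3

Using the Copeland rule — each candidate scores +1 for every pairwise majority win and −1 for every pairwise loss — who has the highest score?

Route 6

Pairwise results:
  Route 3 vs Route 1: Route 3 wins 23–19.
  Route 3 vs Route 2: Route 3 wins 25–17.
  Route 3 vs Route 6: Route 6 wins 24–18.
  Route 1 vs Route 2: Route 1 wins 25–17.
  Route 1 vs Route 6: Route 6 wins 40–2.
  Route 2 vs Route 6: Route 6 wins 31–11.
Copeland scores (wins − losses):
  Route 3: 2 − 1 = 1
  Route 1: 1 − 2 = -1
  Route 2: 0 − 3 = -3
  Route 6: 3 − 0 = 3
Route 6 has the best Copeland score.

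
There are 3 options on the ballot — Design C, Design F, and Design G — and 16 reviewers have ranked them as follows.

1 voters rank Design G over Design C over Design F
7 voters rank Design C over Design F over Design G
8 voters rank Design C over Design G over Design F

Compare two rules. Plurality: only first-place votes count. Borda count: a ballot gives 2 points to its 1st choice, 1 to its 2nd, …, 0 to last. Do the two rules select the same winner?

Yes

Plurality first-place counts: Design C 15, Design F 0, Design G 1 → Design C.
Borda totals: Design C 31, Design F 7, Design G 10 → Design C.
The two rules agree on Design C.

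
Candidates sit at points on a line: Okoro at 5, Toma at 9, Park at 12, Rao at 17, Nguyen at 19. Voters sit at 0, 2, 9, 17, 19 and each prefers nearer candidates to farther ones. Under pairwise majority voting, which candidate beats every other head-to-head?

With single-peaked preferences on a line, the Condorcet winner is the candidate closest to the median voter.
The median voter (position 9) is closest to Toma at 9.
Check: Toma vs Nguyen — voters closer to Toma: 3 of 5.

Toma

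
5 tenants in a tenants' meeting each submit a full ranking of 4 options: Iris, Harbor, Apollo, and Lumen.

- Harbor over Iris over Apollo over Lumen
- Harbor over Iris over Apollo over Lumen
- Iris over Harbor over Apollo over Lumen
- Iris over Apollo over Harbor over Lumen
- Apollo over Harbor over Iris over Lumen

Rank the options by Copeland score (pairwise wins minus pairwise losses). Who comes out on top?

Pairwise results:
  Iris vs Harbor: Harbor wins 3–2.
  Iris vs Apollo: Iris wins 4–1.
  Iris vs Lumen: Iris wins 5–0.
  Harbor vs Apollo: Harbor wins 3–2.
  Harbor vs Lumen: Harbor wins 5–0.
  Apollo vs Lumen: Apollo wins 5–0.
Copeland scores (wins − losses):
  Iris: 2 − 1 = 1
  Harbor: 3 − 0 = 3
  Apollo: 1 − 2 = -1
  Lumen: 0 − 3 = -3
Harbor has the best Copeland score.

Harbor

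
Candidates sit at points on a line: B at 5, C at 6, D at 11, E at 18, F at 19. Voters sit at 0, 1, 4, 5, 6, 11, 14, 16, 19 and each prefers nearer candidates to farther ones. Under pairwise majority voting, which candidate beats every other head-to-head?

With single-peaked preferences on a line, the Condorcet winner is the candidate closest to the median voter.
The median voter (position 6) is closest to C at 6.
Check: C vs D — voters closer to C: 5 of 9.

C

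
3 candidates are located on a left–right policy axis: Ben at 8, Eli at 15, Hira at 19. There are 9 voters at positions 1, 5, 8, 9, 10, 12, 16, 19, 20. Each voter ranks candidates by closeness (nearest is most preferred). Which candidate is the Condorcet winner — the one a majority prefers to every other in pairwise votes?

With single-peaked preferences on a line, the Condorcet winner is the candidate closest to the median voter.
The median voter (position 10) is closest to Ben at 8.
Check: Ben vs Hira — voters closer to Ben: 6 of 9.

Ben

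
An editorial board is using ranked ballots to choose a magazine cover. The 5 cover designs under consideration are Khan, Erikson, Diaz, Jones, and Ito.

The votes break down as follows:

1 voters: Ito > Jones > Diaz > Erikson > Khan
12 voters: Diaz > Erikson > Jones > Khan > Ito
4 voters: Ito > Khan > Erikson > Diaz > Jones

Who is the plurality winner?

Diaz

First-place vote totals:
  Khan: 0
  Erikson: 0
  Diaz: 12
  Jones: 0
  Ito: 5
Diaz has the most first-place votes.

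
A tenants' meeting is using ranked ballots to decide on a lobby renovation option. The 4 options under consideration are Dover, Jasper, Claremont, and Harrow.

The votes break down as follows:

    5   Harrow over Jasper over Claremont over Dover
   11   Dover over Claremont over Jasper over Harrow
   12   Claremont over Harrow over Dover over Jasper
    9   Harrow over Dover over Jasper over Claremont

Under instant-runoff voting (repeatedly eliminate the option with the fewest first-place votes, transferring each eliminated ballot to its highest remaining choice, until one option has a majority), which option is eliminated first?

Round 1: Harrow 14, Claremont 12, Dover 11, Jasper 0. Jasper has the fewest and is eliminated.
Round 2: Harrow 14, Claremont 12, Dover 11. Dover has the fewest and is eliminated.
Round 3: Claremont 23, Harrow 14. Claremont has a majority.

Jasper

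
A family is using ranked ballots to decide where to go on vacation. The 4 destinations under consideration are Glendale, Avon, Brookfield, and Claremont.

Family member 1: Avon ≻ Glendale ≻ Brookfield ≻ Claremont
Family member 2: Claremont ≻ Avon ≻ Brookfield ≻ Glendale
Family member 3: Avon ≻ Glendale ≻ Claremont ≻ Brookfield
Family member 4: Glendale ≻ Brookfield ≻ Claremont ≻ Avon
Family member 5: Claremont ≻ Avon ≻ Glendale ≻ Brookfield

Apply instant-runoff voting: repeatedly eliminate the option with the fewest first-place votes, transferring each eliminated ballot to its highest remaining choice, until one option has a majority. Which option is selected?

Round 1: Avon 2, Claremont 2, Glendale 1, Brookfield 0. Brookfield has the fewest and is eliminated.
Round 2: Avon 2, Claremont 2, Glendale 1. Glendale has the fewest and is eliminated.
Round 3: Claremont 3, Avon 2. Claremont has a majority.

Claremont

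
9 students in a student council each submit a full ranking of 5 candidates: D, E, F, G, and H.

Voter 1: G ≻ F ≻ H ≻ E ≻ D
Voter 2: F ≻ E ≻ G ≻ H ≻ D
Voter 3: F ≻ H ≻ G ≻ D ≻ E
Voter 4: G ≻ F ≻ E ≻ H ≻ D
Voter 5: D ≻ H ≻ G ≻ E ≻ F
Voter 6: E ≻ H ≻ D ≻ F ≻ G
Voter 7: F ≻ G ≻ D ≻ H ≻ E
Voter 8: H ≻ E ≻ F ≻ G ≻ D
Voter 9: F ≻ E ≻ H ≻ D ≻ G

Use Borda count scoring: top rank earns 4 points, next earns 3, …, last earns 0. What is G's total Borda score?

Borda scores:
  D: 0 + 0 + 1 + 0 + 4 + 2 + 2 + 0 + 1 = 10
  E: 1 + 3 + 0 + 2 + 1 + 4 + 0 + 3 + 3 = 17
  F: 3 + 4 + 4 + 3 + 0 + 1 + 4 + 2 + 4 = 25
  G: 4 + 2 + 2 + 4 + 2 + 0 + 3 + 1 + 0 = 18
  H: 2 + 1 + 3 + 1 + 3 + 3 + 1 + 4 + 2 = 20

18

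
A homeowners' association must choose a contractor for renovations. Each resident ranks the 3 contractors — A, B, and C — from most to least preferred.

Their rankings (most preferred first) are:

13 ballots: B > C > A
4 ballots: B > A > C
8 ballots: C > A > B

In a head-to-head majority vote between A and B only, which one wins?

Ballots ranking A above B: 8.
Ballots ranking B above A: 13+4 = 17.
B wins the head-to-head, 17–8.

B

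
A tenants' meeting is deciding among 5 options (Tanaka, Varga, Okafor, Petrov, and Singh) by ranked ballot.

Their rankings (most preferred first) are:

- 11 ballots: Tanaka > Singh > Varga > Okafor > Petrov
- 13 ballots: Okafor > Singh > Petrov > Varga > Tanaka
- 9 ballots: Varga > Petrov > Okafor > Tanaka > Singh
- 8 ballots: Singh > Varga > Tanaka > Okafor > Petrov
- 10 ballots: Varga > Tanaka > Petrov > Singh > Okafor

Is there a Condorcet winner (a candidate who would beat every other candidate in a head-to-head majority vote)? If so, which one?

No Condorcet winner

Head-to-head results (51 voters total):
Tanaka vs Varga: Varga wins 40–11.
Tanaka vs Okafor: Tanaka wins 29–22.
Tanaka vs Petrov: Tanaka wins 29–22.
Tanaka vs Singh: Tanaka wins 30–21.
Varga vs Okafor: Varga wins 38–13.
Varga vs Petrov: Varga wins 38–13.
Varga vs Singh: Singh wins 32–19.
Okafor vs Petrov: Okafor wins 32–19.
Okafor vs Singh: Singh wins 29–22.
Petrov vs Singh: Singh wins 32–19.
No candidate beats all others: Tanaka beats Singh beats Varga beats Tanaka, a majority cycle.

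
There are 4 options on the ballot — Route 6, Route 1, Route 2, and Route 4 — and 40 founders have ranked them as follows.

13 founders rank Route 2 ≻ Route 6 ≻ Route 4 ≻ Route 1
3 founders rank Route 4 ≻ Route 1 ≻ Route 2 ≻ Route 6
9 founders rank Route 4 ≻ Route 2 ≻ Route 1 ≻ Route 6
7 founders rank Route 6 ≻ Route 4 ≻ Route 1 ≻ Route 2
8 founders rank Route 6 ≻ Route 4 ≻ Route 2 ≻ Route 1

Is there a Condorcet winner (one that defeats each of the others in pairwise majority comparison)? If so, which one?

No Condorcet winner

Head-to-head results (40 voters total):
Route 6 vs Route 1: Route 6 wins 28–12.
Route 6 vs Route 2: Route 2 wins 25–15.
Route 6 vs Route 4: Route 6 wins 28–12.
Route 1 vs Route 2: Route 2 wins 30–10.
Route 1 vs Route 4: Route 4 wins 40–0.
Route 2 vs Route 4: Route 4 wins 27–13.
No candidate beats all others: Route 6 beats Route 4 beats Route 2 beats Route 6, a majority cycle.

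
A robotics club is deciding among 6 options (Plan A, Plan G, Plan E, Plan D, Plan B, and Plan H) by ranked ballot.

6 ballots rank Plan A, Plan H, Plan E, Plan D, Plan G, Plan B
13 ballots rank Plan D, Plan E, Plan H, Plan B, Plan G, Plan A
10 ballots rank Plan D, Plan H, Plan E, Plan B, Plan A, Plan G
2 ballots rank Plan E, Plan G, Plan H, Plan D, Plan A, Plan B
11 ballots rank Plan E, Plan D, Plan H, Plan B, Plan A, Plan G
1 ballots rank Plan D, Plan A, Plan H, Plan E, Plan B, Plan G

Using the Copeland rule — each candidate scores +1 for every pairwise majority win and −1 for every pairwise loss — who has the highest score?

Pairwise results:
  Plan A vs Plan G: Plan A wins 28–15.
  Plan A vs Plan E: Plan E wins 36–7.
  Plan A vs Plan D: Plan D wins 37–6.
  Plan A vs Plan B: Plan B wins 34–9.
  Plan A vs Plan H: Plan H wins 36–7.
  Plan G vs Plan E: Plan E wins 43–0.
  Plan G vs Plan D: Plan D wins 41–2.
  Plan G vs Plan B: Plan B wins 35–8.
  Plan G vs Plan H: Plan H wins 41–2.
  Plan E vs Plan D: Plan D wins 24–19.
  Plan E vs Plan B: Plan E wins 43–0.
  Plan E vs Plan H: Plan E wins 26–17.
  Plan D vs Plan B: Plan D wins 43–0.
  Plan D vs Plan H: Plan D wins 35–8.
  Plan B vs Plan H: Plan H wins 43–0.
Copeland scores (wins − losses):
  Plan A: 1 − 4 = -3
  Plan G: 0 − 5 = -5
  Plan E: 4 − 1 = 3
  Plan D: 5 − 0 = 5
  Plan B: 2 − 3 = -1
  Plan H: 3 − 2 = 1
Plan D has the best Copeland score.

Plan D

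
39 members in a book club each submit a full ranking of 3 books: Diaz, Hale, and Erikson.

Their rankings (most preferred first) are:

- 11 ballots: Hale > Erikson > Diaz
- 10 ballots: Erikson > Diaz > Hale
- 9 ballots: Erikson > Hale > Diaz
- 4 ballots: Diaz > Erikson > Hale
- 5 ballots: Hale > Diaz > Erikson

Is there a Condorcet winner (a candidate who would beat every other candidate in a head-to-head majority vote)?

Head-to-head results (39 voters total):
Diaz vs Hale: Hale wins 25–14.
Diaz vs Erikson: Erikson wins 30–9.
Hale vs Erikson: Erikson wins 23–16.
Erikson beats each rival — Diaz (30–9), Hale (23–16) — so Erikson is the Condorcet winner.

Yes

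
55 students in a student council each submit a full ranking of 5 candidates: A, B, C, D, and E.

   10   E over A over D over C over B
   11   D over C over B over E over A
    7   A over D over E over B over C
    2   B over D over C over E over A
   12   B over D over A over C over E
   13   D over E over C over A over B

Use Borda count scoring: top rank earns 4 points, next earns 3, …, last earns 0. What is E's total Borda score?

Borda scores:
  A: 10·3 + 11·0 + 7·4 + 2·0 + 12·2 + 13·1 = 95
  B: 10·0 + 11·2 + 7·1 + 2·4 + 12·4 + 13·0 = 85
  C: 10·1 + 11·3 + 7·0 + 2·2 + 12·1 + 13·2 = 85
  D: 10·2 + 11·4 + 7·3 + 2·3 + 12·3 + 13·4 = 179
  E: 10·4 + 11·1 + 7·2 + 2·1 + 12·0 + 13·3 = 106

106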